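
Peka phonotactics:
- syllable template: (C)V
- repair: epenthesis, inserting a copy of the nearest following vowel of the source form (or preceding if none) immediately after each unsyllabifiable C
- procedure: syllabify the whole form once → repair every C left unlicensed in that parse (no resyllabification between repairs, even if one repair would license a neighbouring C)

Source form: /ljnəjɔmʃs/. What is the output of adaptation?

Under (C)V, the unsyllabifiable consonants are /l/, /j/, /m/, /ʃ/, /s/ (no codas are permitted; onsets are limited to one consonant).
Inserting the epenthetic vowel yields /l/ → /lə/, /j/ → /jə/, /m/ → /mɔ/, /ʃ/ → /ʃɔ/, /s/ → /sɔ/.

ləjənəjɔmɔʃɔsɔ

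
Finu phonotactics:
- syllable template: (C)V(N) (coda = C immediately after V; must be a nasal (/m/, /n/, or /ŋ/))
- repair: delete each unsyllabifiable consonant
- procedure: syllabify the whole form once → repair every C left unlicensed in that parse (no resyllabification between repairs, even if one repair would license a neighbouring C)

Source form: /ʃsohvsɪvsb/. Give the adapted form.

The consonants /ʃ/, /h/, /v/, /v/, /s/, /b/ cannot be parsed into a legal (C)V(N) syllable (only a nasal (/m/, /n/, or /ŋ/) is licensed in coda position; onsets are limited to one consonant).
Each unlicensed consonant is deleted: /ʃ/, /h/, /v/, /v/, /s/, /b/.

sosɪ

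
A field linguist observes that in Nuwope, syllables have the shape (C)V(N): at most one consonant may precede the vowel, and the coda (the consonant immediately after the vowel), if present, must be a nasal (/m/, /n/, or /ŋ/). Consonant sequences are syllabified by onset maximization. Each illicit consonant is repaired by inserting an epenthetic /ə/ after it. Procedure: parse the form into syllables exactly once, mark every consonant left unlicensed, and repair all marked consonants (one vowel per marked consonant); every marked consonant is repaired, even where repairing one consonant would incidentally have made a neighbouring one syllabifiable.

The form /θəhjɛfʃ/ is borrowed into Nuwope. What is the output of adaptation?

Syllabifying with onset maximization leaves /h/, /f/, /ʃ/ stranded (only a nasal (/m/, /n/, or /ŋ/) is licensed in coda position; onsets are limited to one consonant).
Inserting the epenthetic vowel yields /h/ → /hə/, /f/ → /fə/, /ʃ/ → /ʃə/.

θəhəjɛfəʃə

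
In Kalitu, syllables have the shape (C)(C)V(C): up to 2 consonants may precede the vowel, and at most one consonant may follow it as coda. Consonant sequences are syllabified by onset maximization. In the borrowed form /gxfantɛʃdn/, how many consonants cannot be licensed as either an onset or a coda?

The consonants /g/, /d/, /n/ cannot be parsed into a legal (C)(C)V(C) syllable (at most one coda consonant is licensed; onsets may contain at most 2 consonants).

3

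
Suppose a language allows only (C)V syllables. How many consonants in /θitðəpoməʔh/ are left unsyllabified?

3

The consonants /t/, /ʔ/, /h/ cannot be parsed into a legal (C)V syllable (no codas are permitted; onsets are limited to one consonant).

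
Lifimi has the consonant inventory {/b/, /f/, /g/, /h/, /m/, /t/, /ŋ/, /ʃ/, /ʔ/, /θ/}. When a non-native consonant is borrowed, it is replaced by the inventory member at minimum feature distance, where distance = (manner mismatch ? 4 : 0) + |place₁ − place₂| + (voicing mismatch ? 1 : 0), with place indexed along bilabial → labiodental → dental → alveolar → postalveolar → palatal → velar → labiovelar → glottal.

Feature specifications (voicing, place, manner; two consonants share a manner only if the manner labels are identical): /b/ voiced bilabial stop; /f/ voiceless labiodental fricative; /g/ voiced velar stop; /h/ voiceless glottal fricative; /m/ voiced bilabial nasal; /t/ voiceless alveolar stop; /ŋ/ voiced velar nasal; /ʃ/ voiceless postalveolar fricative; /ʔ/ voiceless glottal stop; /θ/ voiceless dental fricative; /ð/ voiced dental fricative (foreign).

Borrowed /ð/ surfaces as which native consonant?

θ

/θ/ is closest: same manner (fricative), place distance 0 (dental→dental), voicing differs (+1); total 1. Next closest is /f/ at distance 2.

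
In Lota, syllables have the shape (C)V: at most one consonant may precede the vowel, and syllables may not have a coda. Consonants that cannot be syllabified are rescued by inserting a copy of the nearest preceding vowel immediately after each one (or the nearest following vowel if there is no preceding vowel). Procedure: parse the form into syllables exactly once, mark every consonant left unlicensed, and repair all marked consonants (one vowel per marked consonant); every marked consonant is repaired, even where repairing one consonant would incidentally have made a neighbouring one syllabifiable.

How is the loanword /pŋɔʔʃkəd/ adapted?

pɔŋɔʔɔʃɔkədə

Under (C)V, the unsyllabifiable consonants are /p/, /ʔ/, /ʃ/, /d/ (no codas are permitted; onsets are limited to one consonant).
Inserting the epenthetic vowel yields /p/ → /pɔ/, /ʔ/ → /ʔɔ/, /ʃ/ → /ʃɔ/, /d/ → /də/.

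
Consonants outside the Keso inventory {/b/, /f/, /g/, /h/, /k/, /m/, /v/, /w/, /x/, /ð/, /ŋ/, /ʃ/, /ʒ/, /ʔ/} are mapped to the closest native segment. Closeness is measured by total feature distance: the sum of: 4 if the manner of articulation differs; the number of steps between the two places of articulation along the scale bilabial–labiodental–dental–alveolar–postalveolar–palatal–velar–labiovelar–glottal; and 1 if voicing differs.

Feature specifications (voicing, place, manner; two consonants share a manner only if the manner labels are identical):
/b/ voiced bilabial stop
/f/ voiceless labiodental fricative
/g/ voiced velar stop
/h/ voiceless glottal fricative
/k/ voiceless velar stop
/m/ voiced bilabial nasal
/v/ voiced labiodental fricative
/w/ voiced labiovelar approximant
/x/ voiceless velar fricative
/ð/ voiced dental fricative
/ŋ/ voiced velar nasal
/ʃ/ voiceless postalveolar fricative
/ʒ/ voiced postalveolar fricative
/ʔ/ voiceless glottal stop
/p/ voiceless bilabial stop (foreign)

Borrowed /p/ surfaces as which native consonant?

/b/ is closest: same manner (stop), place distance 0 (bilabial→bilabial), voicing differs (+1); total 1. Next closest is /f/ at distance 5.

b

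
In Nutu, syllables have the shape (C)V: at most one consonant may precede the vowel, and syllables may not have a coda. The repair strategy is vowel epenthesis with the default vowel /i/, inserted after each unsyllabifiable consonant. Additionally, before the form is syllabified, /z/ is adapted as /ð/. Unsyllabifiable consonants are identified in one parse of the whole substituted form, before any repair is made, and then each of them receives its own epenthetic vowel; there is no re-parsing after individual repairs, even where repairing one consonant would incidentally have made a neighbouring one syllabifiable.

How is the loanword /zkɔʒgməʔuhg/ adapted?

ðikɔʒigiməʔuhigi

Substitution: /z/ → /ð/, giving /ðkɔʒgməʔuhg/.
The consonants /ð/, /ʒ/, /g/, /h/, /g/ cannot be parsed into a legal (C)V syllable (no codas are permitted; onsets are limited to one consonant).
Epenthesis after each stranded consonant: /ð/ → /ði/, /ʒ/ → /ʒi/, /g/ → /gi/, /h/ → /hi/, /g/ → /gi/.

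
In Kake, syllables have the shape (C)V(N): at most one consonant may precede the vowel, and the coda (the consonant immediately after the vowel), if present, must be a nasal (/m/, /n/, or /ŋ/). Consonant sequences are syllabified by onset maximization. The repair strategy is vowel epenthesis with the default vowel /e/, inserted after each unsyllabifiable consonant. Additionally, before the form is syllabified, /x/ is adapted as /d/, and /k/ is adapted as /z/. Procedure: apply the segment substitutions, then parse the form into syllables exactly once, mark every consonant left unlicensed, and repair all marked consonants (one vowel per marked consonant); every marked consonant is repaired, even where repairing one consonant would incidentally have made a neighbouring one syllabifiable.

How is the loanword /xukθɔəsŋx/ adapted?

Substitution: /x/ → /d/, /k/ → /z/, giving /duzθɔəsŋd/.
Syllabifying with onset maximization leaves /z/, /s/, /ŋ/, /d/ stranded (only a nasal (/m/, /n/, or /ŋ/) is licensed in coda position; onsets are limited to one consonant).
Epenthesis after each stranded consonant: /z/ → /ze/, /s/ → /se/, /ŋ/ → /ŋe/, /d/ → /de/.

duzeθɔəseŋede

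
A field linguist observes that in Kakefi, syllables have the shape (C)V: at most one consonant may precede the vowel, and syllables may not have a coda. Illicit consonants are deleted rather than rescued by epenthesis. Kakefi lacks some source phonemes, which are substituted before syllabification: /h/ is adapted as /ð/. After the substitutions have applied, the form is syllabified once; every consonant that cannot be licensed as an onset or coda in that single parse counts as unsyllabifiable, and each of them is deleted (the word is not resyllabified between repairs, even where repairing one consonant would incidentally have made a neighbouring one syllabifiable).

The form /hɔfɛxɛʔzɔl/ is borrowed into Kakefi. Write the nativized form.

Substitution: /h/ → /ð/, giving /ðɔfɛxɛʔzɔl/.
Syllabifying with onset maximization leaves /ʔ/, /l/ stranded (no codas are permitted; onsets are limited to one consonant).
Deletion applies to /ʔ/, /l/.

ðɔfɛxɛzɔ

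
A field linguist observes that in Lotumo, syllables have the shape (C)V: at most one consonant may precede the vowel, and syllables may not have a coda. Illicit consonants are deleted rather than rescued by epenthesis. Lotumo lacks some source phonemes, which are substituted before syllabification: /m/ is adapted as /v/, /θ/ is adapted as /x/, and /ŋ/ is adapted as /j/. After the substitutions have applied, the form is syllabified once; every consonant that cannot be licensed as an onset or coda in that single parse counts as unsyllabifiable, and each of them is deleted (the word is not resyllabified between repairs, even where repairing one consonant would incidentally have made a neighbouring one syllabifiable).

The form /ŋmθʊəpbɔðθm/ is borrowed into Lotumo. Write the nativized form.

xʊəbɔ

Substitution: /ŋ/ → /j/, /m/ → /v/, /θ/ → /x/, giving /jvxʊəpbɔðxv/.
Syllabifying with onset maximization leaves /j/, /v/, /p/, /ð/, /x/, /v/ stranded (no codas are permitted; onsets are limited to one consonant).
Each unlicensed consonant is deleted: /j/, /v/, /p/, /ð/, /x/, /v/.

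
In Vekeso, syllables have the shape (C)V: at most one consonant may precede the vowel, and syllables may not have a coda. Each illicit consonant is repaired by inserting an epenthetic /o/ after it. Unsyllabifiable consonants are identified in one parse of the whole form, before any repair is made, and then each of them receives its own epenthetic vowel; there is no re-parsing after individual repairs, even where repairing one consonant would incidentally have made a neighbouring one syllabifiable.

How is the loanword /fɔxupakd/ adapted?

The consonants /k/, /d/ cannot be parsed into a legal (C)V syllable (no codas are permitted; onsets are limited to one consonant).
Each unlicensed consonant becomes the onset of a new syllable: /k/ → /ko/, /d/ → /do/.

fɔxupakodo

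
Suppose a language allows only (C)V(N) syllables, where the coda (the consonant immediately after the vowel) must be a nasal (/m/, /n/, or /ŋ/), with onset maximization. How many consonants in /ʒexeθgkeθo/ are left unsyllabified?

Syllabifying with onset maximization leaves /θ/, /g/ stranded (only a nasal (/m/, /n/, or /ŋ/) is licensed in coda position; onsets are limited to one consonant).

2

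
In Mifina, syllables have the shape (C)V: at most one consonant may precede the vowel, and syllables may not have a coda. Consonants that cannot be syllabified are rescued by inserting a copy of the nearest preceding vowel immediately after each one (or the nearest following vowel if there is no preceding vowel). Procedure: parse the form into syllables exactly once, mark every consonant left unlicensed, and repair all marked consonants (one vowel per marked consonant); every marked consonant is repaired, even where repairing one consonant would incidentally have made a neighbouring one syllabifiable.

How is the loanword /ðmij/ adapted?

Under (C)V, the unsyllabifiable consonants are /ð/, /j/ (no codas are permitted; onsets are limited to one consonant).
Inserting the epenthetic vowel yields /ð/ → /ði/, /j/ → /ji/.

ðimiji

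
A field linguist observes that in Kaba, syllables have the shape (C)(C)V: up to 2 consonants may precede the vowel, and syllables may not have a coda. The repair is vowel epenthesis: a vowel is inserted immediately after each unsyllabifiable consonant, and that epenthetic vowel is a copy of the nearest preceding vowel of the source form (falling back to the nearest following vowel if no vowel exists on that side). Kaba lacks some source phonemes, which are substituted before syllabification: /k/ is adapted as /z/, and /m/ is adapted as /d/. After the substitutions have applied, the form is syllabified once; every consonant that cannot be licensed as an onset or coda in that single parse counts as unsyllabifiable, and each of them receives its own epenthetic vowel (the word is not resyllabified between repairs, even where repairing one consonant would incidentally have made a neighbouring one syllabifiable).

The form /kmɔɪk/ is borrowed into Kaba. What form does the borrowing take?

Substitution: /k/ → /z/, /m/ → /d/, giving /zdɔɪz/.
Syllabifying with onset maximization leaves /z/ stranded (no codas are permitted; onsets may contain at most 2 consonants).
Inserting the epenthetic vowel yields /z/ → /zɪ/.

zdɔɪzɪ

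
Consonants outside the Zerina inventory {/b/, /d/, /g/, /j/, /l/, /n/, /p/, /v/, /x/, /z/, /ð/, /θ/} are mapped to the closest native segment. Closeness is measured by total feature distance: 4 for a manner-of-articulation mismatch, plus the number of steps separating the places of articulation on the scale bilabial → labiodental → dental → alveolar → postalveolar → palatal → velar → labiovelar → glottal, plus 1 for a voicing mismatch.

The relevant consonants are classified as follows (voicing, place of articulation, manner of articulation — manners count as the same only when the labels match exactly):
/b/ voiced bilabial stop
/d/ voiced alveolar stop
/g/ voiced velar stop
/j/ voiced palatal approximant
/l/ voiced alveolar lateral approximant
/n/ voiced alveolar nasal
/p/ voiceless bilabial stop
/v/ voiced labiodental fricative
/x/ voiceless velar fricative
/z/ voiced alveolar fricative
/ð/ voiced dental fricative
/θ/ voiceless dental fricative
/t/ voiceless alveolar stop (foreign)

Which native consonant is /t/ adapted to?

/d/ is closest: same manner (stop), place distance 0 (alveolar→alveolar), voicing differs (+1); total 1. Next closest is /p/ at distance 3.

d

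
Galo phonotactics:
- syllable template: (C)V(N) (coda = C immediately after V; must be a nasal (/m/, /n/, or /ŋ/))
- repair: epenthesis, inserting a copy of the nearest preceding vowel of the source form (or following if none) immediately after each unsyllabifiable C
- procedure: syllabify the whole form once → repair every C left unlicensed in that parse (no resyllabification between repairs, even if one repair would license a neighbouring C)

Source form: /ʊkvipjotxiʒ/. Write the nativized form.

Under (C)V(N), the unsyllabifiable consonants are /k/, /p/, /t/, /ʒ/ (only a nasal (/m/, /n/, or /ŋ/) is licensed in coda position; onsets are limited to one consonant).
Each unlicensed consonant becomes the onset of a new syllable: /k/ → /kʊ/, /p/ → /pi/, /t/ → /to/, /ʒ/ → /ʒi/.

ʊkʊvipijotoxiʒi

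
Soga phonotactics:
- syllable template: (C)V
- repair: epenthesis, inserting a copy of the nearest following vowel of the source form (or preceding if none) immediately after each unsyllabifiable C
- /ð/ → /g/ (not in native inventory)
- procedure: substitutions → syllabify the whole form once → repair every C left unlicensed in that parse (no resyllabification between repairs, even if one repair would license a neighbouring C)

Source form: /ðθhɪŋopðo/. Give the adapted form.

Substitution: /ð/ → /g/, giving /gθhɪŋopgo/.
Under (C)V, the unsyllabifiable consonants are /g/, /θ/, /p/ (no codas are permitted; onsets are limited to one consonant).
Each unlicensed consonant becomes the onset of a new syllable: /g/ → /gɪ/, /θ/ → /θɪ/, /p/ → /po/.

gɪθɪhɪŋopogo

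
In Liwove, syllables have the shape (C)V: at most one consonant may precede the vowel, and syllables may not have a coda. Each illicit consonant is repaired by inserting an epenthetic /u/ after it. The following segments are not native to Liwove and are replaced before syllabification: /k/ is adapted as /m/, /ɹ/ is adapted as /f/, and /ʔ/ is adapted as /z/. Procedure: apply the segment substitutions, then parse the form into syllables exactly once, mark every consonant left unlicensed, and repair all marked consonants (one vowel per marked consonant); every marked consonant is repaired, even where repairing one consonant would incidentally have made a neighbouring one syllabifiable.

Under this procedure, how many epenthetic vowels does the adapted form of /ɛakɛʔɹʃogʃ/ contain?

After substitution the input is /ɛamɛzfʃogʃ/.
The unsyllabifiable consonants are /z/, /f/, /g/, /ʃ/; each receives one epenthetic vowel.

4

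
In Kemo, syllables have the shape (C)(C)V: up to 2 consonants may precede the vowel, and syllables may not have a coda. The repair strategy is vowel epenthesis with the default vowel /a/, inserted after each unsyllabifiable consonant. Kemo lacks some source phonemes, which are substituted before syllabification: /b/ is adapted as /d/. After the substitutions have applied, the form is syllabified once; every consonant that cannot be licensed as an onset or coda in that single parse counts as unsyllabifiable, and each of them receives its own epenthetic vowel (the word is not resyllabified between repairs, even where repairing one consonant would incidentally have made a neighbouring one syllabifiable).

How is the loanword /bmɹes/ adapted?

damɹesa

Substitution: /b/ → /d/, giving /dmɹes/.
The consonants /d/, /s/ cannot be parsed into a legal (C)(C)V syllable (no codas are permitted; onsets may contain at most 2 consonants).
Each unlicensed consonant becomes the onset of a new syllable: /d/ → /da/, /s/ → /sa/.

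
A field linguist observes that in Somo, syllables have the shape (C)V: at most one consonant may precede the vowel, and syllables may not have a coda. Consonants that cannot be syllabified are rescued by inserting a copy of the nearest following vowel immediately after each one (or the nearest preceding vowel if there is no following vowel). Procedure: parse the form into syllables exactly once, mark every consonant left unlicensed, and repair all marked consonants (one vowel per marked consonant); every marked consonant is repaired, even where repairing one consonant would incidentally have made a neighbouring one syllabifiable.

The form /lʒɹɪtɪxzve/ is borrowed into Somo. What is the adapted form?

lɪʒɪɹɪtɪxezeve

The consonants /l/, /ʒ/, /x/, /z/ cannot be parsed into a legal (C)V syllable (no codas are permitted; onsets are limited to one consonant).
Epenthesis after each stranded consonant: /l/ → /lɪ/, /ʒ/ → /ʒɪ/, /x/ → /xe/, /z/ → /ze/.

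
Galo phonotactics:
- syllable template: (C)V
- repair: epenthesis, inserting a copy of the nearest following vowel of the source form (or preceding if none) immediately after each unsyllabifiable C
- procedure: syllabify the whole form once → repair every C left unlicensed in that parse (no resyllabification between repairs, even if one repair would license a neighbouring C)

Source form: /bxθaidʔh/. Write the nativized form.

Under (C)V, the unsyllabifiable consonants are /b/, /x/, /d/, /ʔ/, /h/ (no codas are permitted; onsets are limited to one consonant).
Inserting the epenthetic vowel yields /b/ → /ba/, /x/ → /xa/, /d/ → /di/, /ʔ/ → /ʔi/, /h/ → /hi/.

baxaθaidiʔihi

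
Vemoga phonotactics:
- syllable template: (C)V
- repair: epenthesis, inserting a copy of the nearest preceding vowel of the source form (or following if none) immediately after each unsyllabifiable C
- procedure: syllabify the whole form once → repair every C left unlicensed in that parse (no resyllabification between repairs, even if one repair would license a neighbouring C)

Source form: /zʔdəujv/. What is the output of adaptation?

zəʔədəujuvu

Under (C)V, the unsyllabifiable consonants are /z/, /ʔ/, /j/, /v/ (no codas are permitted; onsets are limited to one consonant).
Each unlicensed consonant becomes the onset of a new syllable: /z/ → /zə/, /ʔ/ → /ʔə/, /j/ → /ju/, /v/ → /vu/.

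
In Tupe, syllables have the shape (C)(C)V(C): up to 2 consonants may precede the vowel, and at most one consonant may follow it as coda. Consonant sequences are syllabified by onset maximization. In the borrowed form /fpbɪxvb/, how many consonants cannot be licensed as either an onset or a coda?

3

The consonants /f/, /v/, /b/ cannot be parsed into a legal (C)(C)V(C) syllable (at most one coda consonant is licensed; onsets may contain at most 2 consonants).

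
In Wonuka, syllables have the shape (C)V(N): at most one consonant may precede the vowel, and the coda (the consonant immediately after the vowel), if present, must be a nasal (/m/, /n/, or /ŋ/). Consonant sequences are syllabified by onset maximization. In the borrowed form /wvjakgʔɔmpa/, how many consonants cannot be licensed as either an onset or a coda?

4

The consonants /w/, /v/, /k/, /g/ cannot be parsed into a legal (C)V(N) syllable (only a nasal (/m/, /n/, or /ŋ/) is licensed in coda position; onsets are limited to one consonant).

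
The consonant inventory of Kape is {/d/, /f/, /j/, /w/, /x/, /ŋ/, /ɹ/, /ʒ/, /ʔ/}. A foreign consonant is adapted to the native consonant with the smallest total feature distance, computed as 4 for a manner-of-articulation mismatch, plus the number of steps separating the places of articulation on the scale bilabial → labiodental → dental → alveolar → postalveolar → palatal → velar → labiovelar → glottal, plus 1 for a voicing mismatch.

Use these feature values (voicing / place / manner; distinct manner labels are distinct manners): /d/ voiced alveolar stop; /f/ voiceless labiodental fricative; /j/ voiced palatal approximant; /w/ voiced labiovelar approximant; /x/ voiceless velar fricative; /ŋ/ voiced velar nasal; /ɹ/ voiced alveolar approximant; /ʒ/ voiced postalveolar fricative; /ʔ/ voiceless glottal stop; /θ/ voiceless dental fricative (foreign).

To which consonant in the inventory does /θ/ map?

f

/f/ is closest: same manner (fricative), place distance 1 (dental→labiodental), same voicing; total 1. Next closest is /ʒ/ at distance 3.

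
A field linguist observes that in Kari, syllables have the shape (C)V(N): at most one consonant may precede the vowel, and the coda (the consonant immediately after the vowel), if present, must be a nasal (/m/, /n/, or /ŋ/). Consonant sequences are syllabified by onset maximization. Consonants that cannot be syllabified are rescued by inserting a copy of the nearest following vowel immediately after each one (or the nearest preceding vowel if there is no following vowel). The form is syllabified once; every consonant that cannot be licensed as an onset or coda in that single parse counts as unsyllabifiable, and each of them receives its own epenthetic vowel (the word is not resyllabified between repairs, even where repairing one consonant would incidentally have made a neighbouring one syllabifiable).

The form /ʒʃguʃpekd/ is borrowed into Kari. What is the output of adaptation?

ʒuʃuguʃepekede

Syllabifying with onset maximization leaves /ʒ/, /ʃ/, /ʃ/, /k/, /d/ stranded (only a nasal (/m/, /n/, or /ŋ/) is licensed in coda position; onsets are limited to one consonant).
Inserting the epenthetic vowel yields /ʒ/ → /ʒu/, /ʃ/ → /ʃu/, /ʃ/ → /ʃe/, /k/ → /ke/, /d/ → /de/.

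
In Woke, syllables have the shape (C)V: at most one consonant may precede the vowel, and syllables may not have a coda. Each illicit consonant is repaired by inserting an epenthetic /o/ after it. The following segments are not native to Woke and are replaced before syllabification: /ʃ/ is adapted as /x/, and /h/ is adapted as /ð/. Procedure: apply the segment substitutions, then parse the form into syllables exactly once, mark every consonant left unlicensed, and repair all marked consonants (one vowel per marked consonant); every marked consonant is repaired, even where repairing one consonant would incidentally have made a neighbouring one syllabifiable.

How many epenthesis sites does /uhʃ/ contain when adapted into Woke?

2

After substitution the input is /uðx/.
The unsyllabifiable consonants are /ð/, /x/; each receives one epenthetic vowel.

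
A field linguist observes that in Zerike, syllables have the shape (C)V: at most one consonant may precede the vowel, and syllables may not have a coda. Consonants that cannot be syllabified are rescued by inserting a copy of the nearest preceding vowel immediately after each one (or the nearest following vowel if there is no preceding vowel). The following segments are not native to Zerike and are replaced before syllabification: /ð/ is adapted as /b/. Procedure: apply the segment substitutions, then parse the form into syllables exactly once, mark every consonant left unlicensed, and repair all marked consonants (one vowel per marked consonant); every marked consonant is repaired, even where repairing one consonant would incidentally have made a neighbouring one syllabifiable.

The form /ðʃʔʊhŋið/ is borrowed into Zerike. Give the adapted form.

Substitution: /ð/ → /b/, giving /bʃʔʊhŋib/.
Syllabifying with onset maximization leaves /b/, /ʃ/, /h/, /b/ stranded (no codas are permitted; onsets are limited to one consonant).
Inserting the epenthetic vowel yields /b/ → /bʊ/, /ʃ/ → /ʃʊ/, /h/ → /hʊ/, /b/ → /bi/.

bʊʃʊʔʊhʊŋibi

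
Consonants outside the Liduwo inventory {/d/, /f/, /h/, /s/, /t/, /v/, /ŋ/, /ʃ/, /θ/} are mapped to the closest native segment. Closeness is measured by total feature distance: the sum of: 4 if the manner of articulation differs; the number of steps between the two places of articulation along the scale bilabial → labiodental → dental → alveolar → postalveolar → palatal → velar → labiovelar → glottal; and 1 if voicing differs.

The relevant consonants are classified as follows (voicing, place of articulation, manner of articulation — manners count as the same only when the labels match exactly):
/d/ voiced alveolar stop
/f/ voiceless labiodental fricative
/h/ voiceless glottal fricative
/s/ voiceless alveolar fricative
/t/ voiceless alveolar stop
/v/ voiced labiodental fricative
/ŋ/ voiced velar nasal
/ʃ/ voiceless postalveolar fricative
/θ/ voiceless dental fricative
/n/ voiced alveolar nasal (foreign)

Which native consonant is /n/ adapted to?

/ŋ/ is closest: same manner (nasal), place distance 3 (alveolar→velar), same voicing; total 3. Next closest is /d/ at distance 4.

ŋ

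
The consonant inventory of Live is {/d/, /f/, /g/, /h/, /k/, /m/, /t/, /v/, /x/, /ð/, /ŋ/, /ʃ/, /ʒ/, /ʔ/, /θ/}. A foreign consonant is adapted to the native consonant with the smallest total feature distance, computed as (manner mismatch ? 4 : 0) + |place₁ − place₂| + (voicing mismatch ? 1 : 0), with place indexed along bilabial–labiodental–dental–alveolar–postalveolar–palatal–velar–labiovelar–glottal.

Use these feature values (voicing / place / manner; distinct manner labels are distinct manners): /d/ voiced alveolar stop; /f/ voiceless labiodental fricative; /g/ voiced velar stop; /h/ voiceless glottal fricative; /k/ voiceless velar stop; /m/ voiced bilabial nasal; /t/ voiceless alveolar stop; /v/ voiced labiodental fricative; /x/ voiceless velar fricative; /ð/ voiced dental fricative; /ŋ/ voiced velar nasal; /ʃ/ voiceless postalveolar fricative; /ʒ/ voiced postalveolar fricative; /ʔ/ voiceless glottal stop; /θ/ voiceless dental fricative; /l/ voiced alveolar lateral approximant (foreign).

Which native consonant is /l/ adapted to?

d

/d/ is closest: manner differs (lateral approximant→stop, +4), place distance 0 (alveolar→alveolar), same voicing; total 4. Next closest is /t/ at distance 5.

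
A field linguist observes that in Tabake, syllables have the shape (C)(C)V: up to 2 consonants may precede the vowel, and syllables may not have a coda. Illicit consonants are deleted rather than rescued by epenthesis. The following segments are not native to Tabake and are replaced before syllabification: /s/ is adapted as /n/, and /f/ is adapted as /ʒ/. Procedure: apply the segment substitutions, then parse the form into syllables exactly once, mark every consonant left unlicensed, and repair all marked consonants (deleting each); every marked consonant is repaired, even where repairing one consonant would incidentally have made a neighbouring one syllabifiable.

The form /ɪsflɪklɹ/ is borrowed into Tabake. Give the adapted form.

ɪʒlɪ

Substitution: /s/ → /n/, /f/ → /ʒ/, giving /ɪnʒlɪklɹ/.
Under (C)(C)V, the unsyllabifiable consonants are /n/, /k/, /l/, /ɹ/ (no codas are permitted; onsets may contain at most 2 consonants).
Each unlicensed consonant is deleted: /n/, /k/, /l/, /ɹ/.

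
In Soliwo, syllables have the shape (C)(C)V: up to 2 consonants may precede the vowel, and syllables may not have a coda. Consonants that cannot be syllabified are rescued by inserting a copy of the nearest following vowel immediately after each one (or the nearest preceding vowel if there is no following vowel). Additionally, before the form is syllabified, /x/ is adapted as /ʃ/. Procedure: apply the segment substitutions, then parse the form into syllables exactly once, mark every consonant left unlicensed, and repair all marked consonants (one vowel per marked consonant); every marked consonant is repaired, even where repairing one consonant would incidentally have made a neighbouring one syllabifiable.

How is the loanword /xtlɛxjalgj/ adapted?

ʃɛtlɛʃjalagaja

Substitution: /x/ → /ʃ/, giving /ʃtlɛʃjalgj/.
The consonants /ʃ/, /l/, /g/, /j/ cannot be parsed into a legal (C)(C)V syllable (no codas are permitted; onsets may contain at most 2 consonants).
Epenthesis after each stranded consonant: /ʃ/ → /ʃɛ/, /l/ → /la/, /g/ → /ga/, /j/ → /ja/.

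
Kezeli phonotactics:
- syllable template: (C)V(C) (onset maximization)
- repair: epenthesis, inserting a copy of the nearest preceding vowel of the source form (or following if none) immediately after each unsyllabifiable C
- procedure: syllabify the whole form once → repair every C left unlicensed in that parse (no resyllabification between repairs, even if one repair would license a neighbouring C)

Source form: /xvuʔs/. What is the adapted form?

Under (C)V(C), the unsyllabifiable consonants are /x/, /s/ (at most one coda consonant is licensed; onsets are limited to one consonant).
Inserting the epenthetic vowel yields /x/ → /xu/, /s/ → /su/.

xuvuʔsu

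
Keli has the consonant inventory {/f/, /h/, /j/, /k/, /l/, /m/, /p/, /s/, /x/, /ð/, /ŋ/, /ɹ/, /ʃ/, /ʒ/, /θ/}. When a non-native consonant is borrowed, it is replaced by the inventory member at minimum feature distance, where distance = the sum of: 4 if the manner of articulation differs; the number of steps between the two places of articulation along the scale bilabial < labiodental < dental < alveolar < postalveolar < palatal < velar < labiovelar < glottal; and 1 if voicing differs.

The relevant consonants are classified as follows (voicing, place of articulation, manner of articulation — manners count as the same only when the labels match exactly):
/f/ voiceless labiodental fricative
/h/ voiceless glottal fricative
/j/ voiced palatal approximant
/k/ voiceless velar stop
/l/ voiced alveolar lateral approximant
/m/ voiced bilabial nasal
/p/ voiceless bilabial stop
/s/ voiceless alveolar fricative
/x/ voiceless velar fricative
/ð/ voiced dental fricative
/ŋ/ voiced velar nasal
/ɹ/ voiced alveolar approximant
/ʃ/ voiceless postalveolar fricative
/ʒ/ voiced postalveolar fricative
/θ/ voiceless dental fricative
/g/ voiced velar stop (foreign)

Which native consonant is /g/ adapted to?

k

/k/ is closest: same manner (stop), place distance 0 (velar→velar), voicing differs (+1); total 1. Next closest is /ŋ/ at distance 4.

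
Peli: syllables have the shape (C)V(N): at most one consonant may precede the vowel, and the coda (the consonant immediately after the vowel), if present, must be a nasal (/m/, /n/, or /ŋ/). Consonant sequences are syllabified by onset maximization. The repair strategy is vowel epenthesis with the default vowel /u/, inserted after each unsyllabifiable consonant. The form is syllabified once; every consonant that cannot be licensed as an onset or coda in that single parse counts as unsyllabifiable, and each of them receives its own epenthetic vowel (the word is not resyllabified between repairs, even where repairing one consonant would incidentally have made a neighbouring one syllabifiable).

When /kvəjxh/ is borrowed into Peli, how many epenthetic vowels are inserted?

The unsyllabifiable consonants are /k/, /j/, /x/, /h/; each receives one epenthetic vowel.

4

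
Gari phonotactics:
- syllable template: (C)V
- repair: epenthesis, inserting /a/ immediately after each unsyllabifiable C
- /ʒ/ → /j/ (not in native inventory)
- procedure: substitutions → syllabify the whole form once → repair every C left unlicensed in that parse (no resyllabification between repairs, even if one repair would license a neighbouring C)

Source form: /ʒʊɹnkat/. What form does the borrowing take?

jʊɹanakata

Substitution: /ʒ/ → /j/, giving /jʊɹnkat/.
Syllabifying with onset maximization leaves /ɹ/, /n/, /t/ stranded (no codas are permitted; onsets are limited to one consonant).
Epenthesis after each stranded consonant: /ɹ/ → /ɹa/, /n/ → /na/, /t/ → /ta/.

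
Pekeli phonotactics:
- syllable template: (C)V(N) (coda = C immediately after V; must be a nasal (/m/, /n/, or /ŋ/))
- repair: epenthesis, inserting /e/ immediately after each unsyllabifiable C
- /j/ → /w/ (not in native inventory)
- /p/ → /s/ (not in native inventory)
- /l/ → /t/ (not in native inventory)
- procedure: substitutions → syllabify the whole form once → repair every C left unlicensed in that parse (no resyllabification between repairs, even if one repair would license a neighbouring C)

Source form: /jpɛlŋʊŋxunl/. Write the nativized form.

wesɛteŋʊŋxunte

Substitution: /j/ → /w/, /p/ → /s/, /l/ → /t/, giving /wsɛtŋʊŋxunt/.
The consonants /w/, /t/, /t/ cannot be parsed into a legal (C)V(N) syllable (only a nasal (/m/, /n/, or /ŋ/) is licensed in coda position; onsets are limited to one consonant).
Epenthesis after each stranded consonant: /w/ → /we/, /t/ → /te/, /t/ → /te/.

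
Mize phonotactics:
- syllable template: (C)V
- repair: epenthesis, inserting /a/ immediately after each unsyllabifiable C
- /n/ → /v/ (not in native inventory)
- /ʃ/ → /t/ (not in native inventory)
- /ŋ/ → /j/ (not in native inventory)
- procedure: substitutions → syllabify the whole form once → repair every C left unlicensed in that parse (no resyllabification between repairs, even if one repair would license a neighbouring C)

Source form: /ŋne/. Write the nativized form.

Substitution: /ŋ/ → /j/, /n/ → /v/, giving /jve/.
The consonants /j/ cannot be parsed into a legal (C)V syllable (no codas are permitted; onsets are limited to one consonant).
Epenthesis after each stranded consonant: /j/ → /ja/.

jave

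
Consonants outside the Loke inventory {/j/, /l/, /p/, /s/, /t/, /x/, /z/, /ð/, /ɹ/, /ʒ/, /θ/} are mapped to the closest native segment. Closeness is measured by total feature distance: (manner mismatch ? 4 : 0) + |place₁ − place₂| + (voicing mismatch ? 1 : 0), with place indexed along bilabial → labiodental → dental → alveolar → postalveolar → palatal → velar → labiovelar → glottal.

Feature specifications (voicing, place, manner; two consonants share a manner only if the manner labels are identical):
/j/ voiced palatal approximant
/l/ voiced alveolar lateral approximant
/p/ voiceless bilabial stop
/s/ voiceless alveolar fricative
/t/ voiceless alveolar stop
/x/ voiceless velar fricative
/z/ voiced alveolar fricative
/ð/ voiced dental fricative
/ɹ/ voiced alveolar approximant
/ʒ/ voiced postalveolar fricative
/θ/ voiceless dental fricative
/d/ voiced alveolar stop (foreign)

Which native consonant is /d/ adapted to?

/t/ is closest: same manner (stop), place distance 0 (alveolar→alveolar), voicing differs (+1); total 1. Next closest is /l/ at distance 4.

t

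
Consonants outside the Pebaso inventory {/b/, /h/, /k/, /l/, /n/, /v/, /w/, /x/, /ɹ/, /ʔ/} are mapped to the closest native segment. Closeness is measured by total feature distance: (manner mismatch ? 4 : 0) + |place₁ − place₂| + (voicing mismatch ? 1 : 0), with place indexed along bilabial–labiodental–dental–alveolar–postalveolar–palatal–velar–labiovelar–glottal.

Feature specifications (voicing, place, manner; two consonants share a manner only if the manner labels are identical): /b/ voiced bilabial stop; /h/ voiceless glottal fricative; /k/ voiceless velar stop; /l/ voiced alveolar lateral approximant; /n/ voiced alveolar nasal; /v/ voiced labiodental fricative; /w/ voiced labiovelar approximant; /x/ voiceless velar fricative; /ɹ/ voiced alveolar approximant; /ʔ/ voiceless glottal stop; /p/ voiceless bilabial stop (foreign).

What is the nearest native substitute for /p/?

b

/b/ is closest: same manner (stop), place distance 0 (bilabial→bilabial), voicing differs (+1); total 1. Next closest is /k/ at distance 6.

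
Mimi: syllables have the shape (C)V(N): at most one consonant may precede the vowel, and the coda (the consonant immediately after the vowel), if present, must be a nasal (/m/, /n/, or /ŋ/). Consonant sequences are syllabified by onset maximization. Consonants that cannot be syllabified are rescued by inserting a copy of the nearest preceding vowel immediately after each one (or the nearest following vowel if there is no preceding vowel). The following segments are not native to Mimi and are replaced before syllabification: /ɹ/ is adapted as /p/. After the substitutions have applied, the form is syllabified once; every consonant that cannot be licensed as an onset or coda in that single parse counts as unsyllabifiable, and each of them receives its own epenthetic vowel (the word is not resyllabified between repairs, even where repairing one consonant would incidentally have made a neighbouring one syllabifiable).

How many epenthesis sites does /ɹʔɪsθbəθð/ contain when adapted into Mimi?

After substitution the input is /pʔɪsθbəθð/.
The unsyllabifiable consonants are /p/, /s/, /θ/, /θ/, /ð/; each receives one epenthetic vowel.

5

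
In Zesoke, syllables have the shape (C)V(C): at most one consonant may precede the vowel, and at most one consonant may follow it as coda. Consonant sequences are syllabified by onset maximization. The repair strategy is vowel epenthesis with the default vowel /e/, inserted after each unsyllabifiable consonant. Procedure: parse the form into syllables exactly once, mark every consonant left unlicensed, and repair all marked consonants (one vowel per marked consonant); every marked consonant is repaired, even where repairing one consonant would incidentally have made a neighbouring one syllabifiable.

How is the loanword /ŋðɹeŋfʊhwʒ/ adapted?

ŋeðeɹeŋfʊhweʒe

The consonants /ŋ/, /ð/, /w/, /ʒ/ cannot be parsed into a legal (C)V(C) syllable (at most one coda consonant is licensed; onsets are limited to one consonant).
Inserting the epenthetic vowel yields /ŋ/ → /ŋe/, /ð/ → /ðe/, /w/ → /we/, /ʒ/ → /ʒe/.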